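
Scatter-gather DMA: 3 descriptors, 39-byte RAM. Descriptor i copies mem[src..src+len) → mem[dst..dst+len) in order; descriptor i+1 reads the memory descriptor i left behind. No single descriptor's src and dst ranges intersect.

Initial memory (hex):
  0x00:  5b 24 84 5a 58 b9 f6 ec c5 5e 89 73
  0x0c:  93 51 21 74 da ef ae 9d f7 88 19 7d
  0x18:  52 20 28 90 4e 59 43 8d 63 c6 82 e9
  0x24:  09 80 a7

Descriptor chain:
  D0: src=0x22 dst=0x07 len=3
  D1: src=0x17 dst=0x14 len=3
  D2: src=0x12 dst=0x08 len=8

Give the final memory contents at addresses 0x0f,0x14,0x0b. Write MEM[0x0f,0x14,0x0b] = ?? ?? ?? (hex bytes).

MEM[0x0f,0x14,0x0b] = 20 7d 52

D0: mem[0x07..0x09] <- [82 e9 09]
D1: mem[0x14..0x16] <- [7d 52 20]
D2: mem[0x08..0x0f] <- [ae 9d 7d 52 20 7d 52 20]
query mem[0x0f]=0x20, mem[0x14]=0x7d, mem[0x0b]=0x52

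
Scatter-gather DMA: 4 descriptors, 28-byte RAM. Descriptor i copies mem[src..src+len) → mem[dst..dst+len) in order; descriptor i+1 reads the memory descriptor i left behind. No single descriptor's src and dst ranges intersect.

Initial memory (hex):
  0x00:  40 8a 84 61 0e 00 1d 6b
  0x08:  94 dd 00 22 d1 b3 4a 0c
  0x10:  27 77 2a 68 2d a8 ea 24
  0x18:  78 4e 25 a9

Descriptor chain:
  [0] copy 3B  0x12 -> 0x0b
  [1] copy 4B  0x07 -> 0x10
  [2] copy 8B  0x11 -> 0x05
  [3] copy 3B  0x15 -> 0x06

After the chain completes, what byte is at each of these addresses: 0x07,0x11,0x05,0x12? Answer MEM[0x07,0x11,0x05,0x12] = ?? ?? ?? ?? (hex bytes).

  after D0: wrote 3B at 0x0b = 2a682d
  after D1: wrote 4B at 0x10 = 6b94dd00
  after D2: wrote 8B at 0x05 = 94dd002da8ea2478
  after D3: wrote 3B at 0x06 = a8ea24
query mem[0x07]=0xea, mem[0x11]=0x94, mem[0x05]=0x94, mem[0x12]=0xdd

MEM[0x07,0x11,0x05,0x12] = ea 94 94 dd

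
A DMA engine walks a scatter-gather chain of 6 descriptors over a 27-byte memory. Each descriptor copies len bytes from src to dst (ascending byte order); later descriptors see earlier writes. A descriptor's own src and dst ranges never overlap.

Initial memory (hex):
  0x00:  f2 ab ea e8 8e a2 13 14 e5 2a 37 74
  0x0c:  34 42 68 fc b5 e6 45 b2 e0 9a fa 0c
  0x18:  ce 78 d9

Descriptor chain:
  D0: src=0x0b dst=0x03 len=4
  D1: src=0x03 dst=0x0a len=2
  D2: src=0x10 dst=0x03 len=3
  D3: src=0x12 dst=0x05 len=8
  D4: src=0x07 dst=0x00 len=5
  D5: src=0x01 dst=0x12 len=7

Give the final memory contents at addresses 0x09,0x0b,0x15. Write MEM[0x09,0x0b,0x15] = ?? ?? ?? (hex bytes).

MEM[0x09,0x0b,0x15] = fa ce ce

#0 dst[0x03+4] := {0x74,0x34,0x42,0x68}
#1 dst[0x0a+2] := {0x74,0x34}
#2 dst[0x03+3] := {0xb5,0xe6,0x45}
#3 dst[0x05+8] := {0x45,0xb2,0xe0,0x9a,0xfa,0x0c,0xce,0x78}
#4 dst[0x00+5] := {0xe0,0x9a,0xfa,0x0c,0xce}
#5 dst[0x12+7] := {0x9a,0xfa,0x0c,0xce,0x45,0xb2,0xe0}
query mem[0x09]=0xfa, mem[0x0b]=0xce, mem[0x15]=0xce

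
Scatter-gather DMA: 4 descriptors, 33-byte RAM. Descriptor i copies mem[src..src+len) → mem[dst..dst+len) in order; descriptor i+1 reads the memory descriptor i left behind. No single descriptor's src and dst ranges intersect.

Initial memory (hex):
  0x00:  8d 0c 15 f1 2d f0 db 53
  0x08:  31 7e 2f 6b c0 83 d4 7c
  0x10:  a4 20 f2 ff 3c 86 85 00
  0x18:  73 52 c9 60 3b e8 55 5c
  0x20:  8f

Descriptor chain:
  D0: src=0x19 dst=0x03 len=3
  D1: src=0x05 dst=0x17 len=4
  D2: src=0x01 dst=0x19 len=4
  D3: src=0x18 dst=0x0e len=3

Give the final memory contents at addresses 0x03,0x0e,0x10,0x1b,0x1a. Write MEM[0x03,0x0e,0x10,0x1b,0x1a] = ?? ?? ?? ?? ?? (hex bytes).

D0: mem[0x03..0x05] <- [52 c9 60]
D1: mem[0x17..0x1a] <- [60 db 53 31]
D2: mem[0x19..0x1c] <- [0c 15 52 c9]
D3: mem[0x0e..0x10] <- [db 0c 15]
query mem[0x03]=0x52, mem[0x0e]=0xdb, mem[0x10]=0x15, mem[0x1b]=0x52, mem[0x1a]=0x15

MEM[0x03,0x0e,0x10,0x1b,0x1a] = 52 db 15 52 15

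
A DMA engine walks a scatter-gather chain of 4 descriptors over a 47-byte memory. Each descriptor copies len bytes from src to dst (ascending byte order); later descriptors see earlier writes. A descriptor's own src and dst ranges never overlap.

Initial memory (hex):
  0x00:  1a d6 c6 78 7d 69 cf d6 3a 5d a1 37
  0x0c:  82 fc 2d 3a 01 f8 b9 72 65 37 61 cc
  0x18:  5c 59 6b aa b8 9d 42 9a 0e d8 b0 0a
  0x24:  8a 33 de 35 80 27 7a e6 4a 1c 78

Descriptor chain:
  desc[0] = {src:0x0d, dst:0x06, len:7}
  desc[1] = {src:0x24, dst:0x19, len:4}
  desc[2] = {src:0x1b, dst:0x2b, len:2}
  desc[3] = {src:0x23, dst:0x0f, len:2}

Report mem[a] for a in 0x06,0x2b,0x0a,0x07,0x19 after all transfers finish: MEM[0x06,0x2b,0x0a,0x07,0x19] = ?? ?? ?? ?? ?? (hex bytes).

[0] 0x0d->0x06 len=7 : fc 2d 3a 01 f8 b9 72
[1] 0x24->0x19 len=4 : 8a 33 de 35
[2] 0x1b->0x2b len=2 : de 35
[3] 0x23->0x0f len=2 : 0a 8a
query mem[0x06]=0xfc, mem[0x2b]=0xde, mem[0x0a]=0xf8, mem[0x07]=0x2d, mem[0x19]=0x8a

MEM[0x06,0x2b,0x0a,0x07,0x19] = fc de f8 2d 8a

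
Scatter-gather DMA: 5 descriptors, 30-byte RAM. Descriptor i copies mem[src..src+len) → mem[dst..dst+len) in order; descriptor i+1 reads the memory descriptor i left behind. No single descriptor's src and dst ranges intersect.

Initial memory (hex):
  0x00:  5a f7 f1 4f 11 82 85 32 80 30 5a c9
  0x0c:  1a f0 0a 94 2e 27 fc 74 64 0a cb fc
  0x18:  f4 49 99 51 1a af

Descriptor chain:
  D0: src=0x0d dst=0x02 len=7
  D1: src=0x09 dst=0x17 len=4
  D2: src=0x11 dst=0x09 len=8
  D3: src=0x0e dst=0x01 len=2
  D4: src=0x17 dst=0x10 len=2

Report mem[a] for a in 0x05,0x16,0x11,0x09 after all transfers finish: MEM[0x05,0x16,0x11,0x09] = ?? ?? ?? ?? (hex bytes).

D0: mem[0x02..0x08] <- [f0 0a 94 2e 27 fc 74]
D1: mem[0x17..0x1a] <- [30 5a c9 1a]
D2: mem[0x09..0x10] <- [27 fc 74 64 0a cb 30 5a]
D3: mem[0x01..0x02] <- [cb 30]
D4: mem[0x10..0x11] <- [30 5a]
query mem[0x05]=0x2e, mem[0x16]=0xcb, mem[0x11]=0x5a, mem[0x09]=0x27

MEM[0x05,0x16,0x11,0x09] = 2e cb 5a 27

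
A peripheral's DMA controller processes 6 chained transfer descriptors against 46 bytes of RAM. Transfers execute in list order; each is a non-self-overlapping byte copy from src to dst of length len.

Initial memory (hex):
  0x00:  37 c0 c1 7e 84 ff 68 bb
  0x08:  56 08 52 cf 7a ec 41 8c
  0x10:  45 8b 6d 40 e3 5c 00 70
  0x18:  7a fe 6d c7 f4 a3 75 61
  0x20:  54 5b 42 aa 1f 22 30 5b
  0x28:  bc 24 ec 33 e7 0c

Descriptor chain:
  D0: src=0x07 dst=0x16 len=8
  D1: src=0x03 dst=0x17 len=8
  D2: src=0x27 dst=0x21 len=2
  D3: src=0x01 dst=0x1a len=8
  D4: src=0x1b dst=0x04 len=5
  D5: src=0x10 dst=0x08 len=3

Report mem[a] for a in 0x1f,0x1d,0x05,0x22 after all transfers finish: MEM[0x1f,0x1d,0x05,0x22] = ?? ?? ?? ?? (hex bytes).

  after D0: wrote 8B at 0x16 = bb560852cf7aec41
  after D1: wrote 8B at 0x17 = 7e84ff68bb560852
  after D2: wrote 2B at 0x21 = 5bbc
  after D3: wrote 8B at 0x1a = c0c17e84ff68bb56
  after D4: wrote 5B at 0x04 = c17e84ff68
  after D5: wrote 3B at 0x08 = 458b6d
query mem[0x1f]=0x68, mem[0x1d]=0x84, mem[0x05]=0x7e, mem[0x22]=0xbc

MEM[0x1f,0x1d,0x05,0x22] = 68 84 7e bc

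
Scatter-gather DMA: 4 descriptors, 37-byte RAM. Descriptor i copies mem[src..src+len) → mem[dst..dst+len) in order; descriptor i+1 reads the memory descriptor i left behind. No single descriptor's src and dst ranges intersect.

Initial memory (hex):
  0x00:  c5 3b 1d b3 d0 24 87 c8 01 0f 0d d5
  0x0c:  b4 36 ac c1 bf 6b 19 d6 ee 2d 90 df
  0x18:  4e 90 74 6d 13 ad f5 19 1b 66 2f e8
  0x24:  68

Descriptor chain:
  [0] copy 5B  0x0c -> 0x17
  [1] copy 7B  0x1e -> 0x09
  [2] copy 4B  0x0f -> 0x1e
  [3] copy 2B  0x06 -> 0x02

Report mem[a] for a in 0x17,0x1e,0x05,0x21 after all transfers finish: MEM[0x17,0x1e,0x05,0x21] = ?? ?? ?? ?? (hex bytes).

MEM[0x17,0x1e,0x05,0x21] = b4 68 24 19

D0: mem[0x17..0x1b] <- [b4 36 ac c1 bf]
D1: mem[0x09..0x0f] <- [f5 19 1b 66 2f e8 68]
D2: mem[0x1e..0x21] <- [68 bf 6b 19]
D3: mem[0x02..0x03] <- [87 c8]
query mem[0x17]=0xb4, mem[0x1e]=0x68, mem[0x05]=0x24, mem[0x21]=0x19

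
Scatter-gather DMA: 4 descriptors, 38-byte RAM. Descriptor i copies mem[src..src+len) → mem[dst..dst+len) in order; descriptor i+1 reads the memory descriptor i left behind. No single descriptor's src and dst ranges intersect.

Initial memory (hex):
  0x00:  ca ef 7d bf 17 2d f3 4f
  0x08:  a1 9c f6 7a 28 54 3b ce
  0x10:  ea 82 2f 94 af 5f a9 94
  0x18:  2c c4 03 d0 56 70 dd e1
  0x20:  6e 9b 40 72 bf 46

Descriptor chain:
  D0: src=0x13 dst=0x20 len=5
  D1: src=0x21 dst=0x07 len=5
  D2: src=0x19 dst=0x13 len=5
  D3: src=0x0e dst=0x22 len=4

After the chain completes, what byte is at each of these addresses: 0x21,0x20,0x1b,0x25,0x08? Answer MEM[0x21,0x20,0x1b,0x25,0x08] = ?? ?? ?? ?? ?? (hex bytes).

MEM[0x21,0x20,0x1b,0x25,0x08] = af 94 d0 82 5f

  after D0: wrote 5B at 0x20 = 94af5fa994
  after D1: wrote 5B at 0x07 = af5fa99446
  after D2: wrote 5B at 0x13 = c403d05670
  after D3: wrote 4B at 0x22 = 3bceea82
query mem[0x21]=0xaf, mem[0x20]=0x94, mem[0x1b]=0xd0, mem[0x25]=0x82, mem[0x08]=0x5f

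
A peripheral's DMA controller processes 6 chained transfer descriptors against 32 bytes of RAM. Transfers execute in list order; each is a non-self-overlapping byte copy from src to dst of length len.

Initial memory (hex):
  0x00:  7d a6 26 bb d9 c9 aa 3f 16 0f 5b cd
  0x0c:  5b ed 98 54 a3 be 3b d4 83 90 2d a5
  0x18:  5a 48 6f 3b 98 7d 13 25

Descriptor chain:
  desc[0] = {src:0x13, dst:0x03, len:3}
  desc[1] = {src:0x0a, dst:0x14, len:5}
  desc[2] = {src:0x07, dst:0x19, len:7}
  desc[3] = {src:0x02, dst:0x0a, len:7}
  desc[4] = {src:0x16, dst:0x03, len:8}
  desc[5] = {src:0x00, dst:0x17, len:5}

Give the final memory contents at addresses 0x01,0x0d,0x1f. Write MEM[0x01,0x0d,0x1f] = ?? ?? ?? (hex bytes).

D0: mem[0x03..0x05] <- [d4 83 90]
D1: mem[0x14..0x18] <- [5b cd 5b ed 98]
D2: mem[0x19..0x1f] <- [3f 16 0f 5b cd 5b ed]
D3: mem[0x0a..0x10] <- [26 d4 83 90 aa 3f 16]
D4: mem[0x03..0x0a] <- [5b ed 98 3f 16 0f 5b cd]
D5: mem[0x17..0x1b] <- [7d a6 26 5b ed]
query mem[0x01]=0xa6, mem[0x0d]=0x90, mem[0x1f]=0xed

MEM[0x01,0x0d,0x1f] = a6 90 ed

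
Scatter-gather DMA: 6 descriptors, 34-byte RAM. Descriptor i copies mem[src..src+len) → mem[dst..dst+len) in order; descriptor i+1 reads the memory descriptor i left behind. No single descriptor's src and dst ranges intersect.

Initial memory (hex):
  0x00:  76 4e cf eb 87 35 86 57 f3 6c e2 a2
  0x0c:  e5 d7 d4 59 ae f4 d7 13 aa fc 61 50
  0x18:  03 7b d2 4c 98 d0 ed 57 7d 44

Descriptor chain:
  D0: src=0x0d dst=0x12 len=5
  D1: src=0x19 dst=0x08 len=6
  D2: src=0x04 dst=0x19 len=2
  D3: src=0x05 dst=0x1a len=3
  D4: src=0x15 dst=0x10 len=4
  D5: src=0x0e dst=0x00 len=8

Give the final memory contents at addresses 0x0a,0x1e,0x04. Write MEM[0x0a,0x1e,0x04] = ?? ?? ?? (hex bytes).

MEM[0x0a,0x1e,0x04] = 4c ed 50

  after D0: wrote 5B at 0x12 = d7d459aef4
  after D1: wrote 6B at 0x08 = 7bd24c98d0ed
  after D2: wrote 2B at 0x19 = 8735
  after D3: wrote 3B at 0x1a = 358657
  after D4: wrote 4B at 0x10 = aef45003
  after D5: wrote 8B at 0x00 = d459aef4500359ae
query mem[0x0a]=0x4c, mem[0x1e]=0xed, mem[0x04]=0x50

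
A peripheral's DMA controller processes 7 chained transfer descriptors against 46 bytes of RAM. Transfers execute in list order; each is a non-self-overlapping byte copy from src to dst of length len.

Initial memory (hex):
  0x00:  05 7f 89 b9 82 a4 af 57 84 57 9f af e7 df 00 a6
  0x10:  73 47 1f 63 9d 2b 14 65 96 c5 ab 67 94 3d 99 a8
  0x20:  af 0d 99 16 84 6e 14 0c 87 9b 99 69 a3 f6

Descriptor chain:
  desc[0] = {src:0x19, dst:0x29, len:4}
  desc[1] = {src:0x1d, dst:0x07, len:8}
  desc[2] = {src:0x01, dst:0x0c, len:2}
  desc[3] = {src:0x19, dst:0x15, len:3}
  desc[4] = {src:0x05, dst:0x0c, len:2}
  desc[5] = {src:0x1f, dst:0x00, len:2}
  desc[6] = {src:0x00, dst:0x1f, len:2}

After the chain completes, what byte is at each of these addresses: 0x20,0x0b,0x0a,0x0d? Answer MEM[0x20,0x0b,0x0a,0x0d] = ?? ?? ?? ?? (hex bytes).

MEM[0x20,0x0b,0x0a,0x0d] = af 0d af af

D0: mem[0x29..0x2c] <- [c5 ab 67 94]
D1: mem[0x07..0x0e] <- [3d 99 a8 af 0d 99 16 84]
D2: mem[0x0c..0x0d] <- [7f 89]
D3: mem[0x15..0x17] <- [c5 ab 67]
D4: mem[0x0c..0x0d] <- [a4 af]
D5: mem[0x00..0x01] <- [a8 af]
D6: mem[0x1f..0x20] <- [a8 af]
query mem[0x20]=0xaf, mem[0x0b]=0x0d, mem[0x0a]=0xaf, mem[0x0d]=0xaf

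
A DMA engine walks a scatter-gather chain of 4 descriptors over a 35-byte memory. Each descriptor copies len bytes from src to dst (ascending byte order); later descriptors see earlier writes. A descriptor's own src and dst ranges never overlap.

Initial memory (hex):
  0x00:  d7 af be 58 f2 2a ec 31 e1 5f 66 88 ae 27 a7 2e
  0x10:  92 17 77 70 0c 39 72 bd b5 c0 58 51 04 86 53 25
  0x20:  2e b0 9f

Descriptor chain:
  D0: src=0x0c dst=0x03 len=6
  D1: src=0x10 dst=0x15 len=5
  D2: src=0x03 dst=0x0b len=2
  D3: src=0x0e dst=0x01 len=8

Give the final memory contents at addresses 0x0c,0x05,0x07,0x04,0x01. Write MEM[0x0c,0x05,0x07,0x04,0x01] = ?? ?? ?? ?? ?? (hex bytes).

MEM[0x0c,0x05,0x07,0x04,0x01] = 27 77 0c 17 a7

#0 dst[0x03+6] := {0xae,0x27,0xa7,0x2e,0x92,0x17}
#1 dst[0x15+5] := {0x92,0x17,0x77,0x70,0x0c}
#2 dst[0x0b+2] := {0xae,0x27}
#3 dst[0x01+8] := {0xa7,0x2e,0x92,0x17,0x77,0x70,0x0c,0x92}
query mem[0x0c]=0x27, mem[0x05]=0x77, mem[0x07]=0x0c, mem[0x04]=0x17, mem[0x01]=0xa7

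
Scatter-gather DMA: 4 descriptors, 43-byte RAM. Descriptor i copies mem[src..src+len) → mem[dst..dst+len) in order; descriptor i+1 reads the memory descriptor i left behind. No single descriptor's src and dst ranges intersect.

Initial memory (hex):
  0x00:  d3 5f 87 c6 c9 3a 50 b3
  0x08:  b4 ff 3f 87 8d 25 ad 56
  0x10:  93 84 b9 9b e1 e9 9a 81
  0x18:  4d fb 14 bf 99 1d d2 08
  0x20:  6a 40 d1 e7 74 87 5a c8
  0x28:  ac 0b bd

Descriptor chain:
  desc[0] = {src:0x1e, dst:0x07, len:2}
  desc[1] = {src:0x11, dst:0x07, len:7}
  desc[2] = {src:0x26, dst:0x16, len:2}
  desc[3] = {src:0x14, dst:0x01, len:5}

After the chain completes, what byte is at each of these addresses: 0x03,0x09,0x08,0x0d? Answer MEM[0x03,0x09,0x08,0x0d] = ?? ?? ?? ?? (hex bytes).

MEM[0x03,0x09,0x08,0x0d] = 5a 9b b9 81

[0] 0x1e->0x07 len=2 : d2 08
[1] 0x11->0x07 len=7 : 84 b9 9b e1 e9 9a 81
[2] 0x26->0x16 len=2 : 5a c8
[3] 0x14->0x01 len=5 : e1 e9 5a c8 4d
query mem[0x03]=0x5a, mem[0x09]=0x9b, mem[0x08]=0xb9, mem[0x0d]=0x81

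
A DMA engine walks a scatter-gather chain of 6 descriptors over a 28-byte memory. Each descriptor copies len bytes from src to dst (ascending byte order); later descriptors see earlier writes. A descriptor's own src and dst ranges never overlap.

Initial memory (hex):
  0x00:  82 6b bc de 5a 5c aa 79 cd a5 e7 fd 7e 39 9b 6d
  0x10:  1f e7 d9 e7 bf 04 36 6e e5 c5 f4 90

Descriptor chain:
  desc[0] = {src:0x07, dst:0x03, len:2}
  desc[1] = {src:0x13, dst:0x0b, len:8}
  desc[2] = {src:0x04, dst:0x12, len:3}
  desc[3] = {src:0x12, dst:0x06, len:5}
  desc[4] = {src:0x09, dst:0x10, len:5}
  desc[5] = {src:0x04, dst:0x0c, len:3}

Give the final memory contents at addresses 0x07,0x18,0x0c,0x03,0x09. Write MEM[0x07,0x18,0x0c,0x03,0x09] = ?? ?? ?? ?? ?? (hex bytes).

[0] 0x07->0x03 len=2 : 79 cd
[1] 0x13->0x0b len=8 : e7 bf 04 36 6e e5 c5 f4
[2] 0x04->0x12 len=3 : cd 5c aa
[3] 0x12->0x06 len=5 : cd 5c aa 04 36
[4] 0x09->0x10 len=5 : 04 36 e7 bf 04
[5] 0x04->0x0c len=3 : cd 5c cd
query mem[0x07]=0x5c, mem[0x18]=0xe5, mem[0x0c]=0xcd, mem[0x03]=0x79, mem[0x09]=0x04

MEM[0x07,0x18,0x0c,0x03,0x09] = 5c e5 cd 79 04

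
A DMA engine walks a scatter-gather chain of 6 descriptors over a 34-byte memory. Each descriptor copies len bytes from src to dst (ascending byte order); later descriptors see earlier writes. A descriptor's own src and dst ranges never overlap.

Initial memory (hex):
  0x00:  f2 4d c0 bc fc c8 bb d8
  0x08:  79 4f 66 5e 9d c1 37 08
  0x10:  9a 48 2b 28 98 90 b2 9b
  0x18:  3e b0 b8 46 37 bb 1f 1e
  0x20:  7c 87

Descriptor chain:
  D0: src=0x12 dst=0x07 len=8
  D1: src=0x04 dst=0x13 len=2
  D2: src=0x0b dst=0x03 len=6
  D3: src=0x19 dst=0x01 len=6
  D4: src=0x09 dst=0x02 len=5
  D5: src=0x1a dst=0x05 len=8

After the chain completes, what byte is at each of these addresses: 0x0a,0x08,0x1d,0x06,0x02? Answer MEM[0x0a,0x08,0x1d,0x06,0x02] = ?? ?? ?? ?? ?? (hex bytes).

MEM[0x0a,0x08,0x1d,0x06,0x02] = 1e bb bb 46 98

[0] 0x12->0x07 len=8 : 2b 28 98 90 b2 9b 3e b0
[1] 0x04->0x13 len=2 : fc c8
[2] 0x0b->0x03 len=6 : b2 9b 3e b0 08 9a
[3] 0x19->0x01 len=6 : b0 b8 46 37 bb 1f
[4] 0x09->0x02 len=5 : 98 90 b2 9b 3e
[5] 0x1a->0x05 len=8 : b8 46 37 bb 1f 1e 7c 87
query mem[0x0a]=0x1e, mem[0x08]=0xbb, mem[0x1d]=0xbb, mem[0x06]=0x46, mem[0x02]=0x98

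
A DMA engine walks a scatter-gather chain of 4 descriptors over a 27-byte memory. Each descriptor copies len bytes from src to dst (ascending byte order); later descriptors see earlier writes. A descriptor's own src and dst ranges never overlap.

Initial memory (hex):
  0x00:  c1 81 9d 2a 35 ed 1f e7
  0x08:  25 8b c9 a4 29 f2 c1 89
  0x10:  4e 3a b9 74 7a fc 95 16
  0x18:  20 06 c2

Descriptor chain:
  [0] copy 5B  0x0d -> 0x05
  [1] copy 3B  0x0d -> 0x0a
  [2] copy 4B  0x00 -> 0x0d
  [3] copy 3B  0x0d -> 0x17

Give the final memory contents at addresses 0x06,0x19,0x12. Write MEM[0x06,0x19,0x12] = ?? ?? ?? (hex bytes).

  after D0: wrote 5B at 0x05 = f2c1894e3a
  after D1: wrote 3B at 0x0a = f2c189
  after D2: wrote 4B at 0x0d = c1819d2a
  after D3: wrote 3B at 0x17 = c1819d
query mem[0x06]=0xc1, mem[0x19]=0x9d, mem[0x12]=0xb9

MEM[0x06,0x19,0x12] = c1 9d b9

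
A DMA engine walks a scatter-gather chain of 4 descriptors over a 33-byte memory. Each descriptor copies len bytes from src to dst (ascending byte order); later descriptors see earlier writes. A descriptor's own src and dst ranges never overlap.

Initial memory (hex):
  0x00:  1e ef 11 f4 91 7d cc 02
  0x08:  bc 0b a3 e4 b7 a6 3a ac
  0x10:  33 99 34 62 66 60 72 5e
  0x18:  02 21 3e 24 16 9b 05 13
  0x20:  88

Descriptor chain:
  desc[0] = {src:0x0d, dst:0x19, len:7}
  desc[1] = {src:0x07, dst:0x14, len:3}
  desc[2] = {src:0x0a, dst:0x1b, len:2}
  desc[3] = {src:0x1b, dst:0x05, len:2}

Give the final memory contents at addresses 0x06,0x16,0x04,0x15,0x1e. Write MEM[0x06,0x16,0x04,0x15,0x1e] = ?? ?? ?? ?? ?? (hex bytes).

#0 dst[0x19+7] := {0xa6,0x3a,0xac,0x33,0x99,0x34,0x62}
#1 dst[0x14+3] := {0x02,0xbc,0x0b}
#2 dst[0x1b+2] := {0xa3,0xe4}
#3 dst[0x05+2] := {0xa3,0xe4}
query mem[0x06]=0xe4, mem[0x16]=0x0b, mem[0x04]=0x91, mem[0x15]=0xbc, mem[0x1e]=0x34

MEM[0x06,0x16,0x04,0x15,0x1e] = e4 0b 91 bc 34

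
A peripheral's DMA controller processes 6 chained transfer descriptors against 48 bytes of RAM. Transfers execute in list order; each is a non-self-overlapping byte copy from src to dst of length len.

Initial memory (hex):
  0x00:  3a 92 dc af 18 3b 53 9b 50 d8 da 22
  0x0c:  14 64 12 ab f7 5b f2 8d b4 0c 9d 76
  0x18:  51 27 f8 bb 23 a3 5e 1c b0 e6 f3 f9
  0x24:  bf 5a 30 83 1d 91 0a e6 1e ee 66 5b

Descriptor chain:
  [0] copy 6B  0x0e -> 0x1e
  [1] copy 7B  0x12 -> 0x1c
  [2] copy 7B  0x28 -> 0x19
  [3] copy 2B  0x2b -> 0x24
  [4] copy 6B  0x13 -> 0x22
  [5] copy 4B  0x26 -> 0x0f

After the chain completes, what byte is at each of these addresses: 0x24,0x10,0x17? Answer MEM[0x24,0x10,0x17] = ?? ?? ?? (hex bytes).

  after D0: wrote 6B at 0x1e = 12abf75bf28d
  after D1: wrote 7B at 0x1c = f28db40c9d7651
  after D2: wrote 7B at 0x19 = 1d910ae61eee66
  after D3: wrote 2B at 0x24 = e61e
  after D4: wrote 6B at 0x22 = 8db40c9d7651
  after D5: wrote 4B at 0x0f = 76511d91
query mem[0x24]=0x0c, mem[0x10]=0x51, mem[0x17]=0x76

MEM[0x24,0x10,0x17] = 0c 51 76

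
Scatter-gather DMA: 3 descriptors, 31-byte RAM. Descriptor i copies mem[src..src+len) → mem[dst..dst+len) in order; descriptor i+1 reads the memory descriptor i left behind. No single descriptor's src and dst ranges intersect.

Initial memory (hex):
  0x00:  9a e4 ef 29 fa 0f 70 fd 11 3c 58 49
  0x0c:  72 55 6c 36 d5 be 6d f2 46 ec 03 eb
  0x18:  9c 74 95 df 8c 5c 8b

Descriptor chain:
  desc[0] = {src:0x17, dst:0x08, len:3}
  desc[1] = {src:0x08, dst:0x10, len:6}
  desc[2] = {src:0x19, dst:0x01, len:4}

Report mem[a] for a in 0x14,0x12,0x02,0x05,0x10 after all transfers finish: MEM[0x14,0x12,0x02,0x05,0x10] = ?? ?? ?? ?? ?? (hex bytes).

[0] 0x17->0x08 len=3 : eb 9c 74
[1] 0x08->0x10 len=6 : eb 9c 74 49 72 55
[2] 0x19->0x01 len=4 : 74 95 df 8c
query mem[0x14]=0x72, mem[0x12]=0x74, mem[0x02]=0x95, mem[0x05]=0x0f, mem[0x10]=0xeb

MEM[0x14,0x12,0x02,0x05,0x10] = 72 74 95 0f eb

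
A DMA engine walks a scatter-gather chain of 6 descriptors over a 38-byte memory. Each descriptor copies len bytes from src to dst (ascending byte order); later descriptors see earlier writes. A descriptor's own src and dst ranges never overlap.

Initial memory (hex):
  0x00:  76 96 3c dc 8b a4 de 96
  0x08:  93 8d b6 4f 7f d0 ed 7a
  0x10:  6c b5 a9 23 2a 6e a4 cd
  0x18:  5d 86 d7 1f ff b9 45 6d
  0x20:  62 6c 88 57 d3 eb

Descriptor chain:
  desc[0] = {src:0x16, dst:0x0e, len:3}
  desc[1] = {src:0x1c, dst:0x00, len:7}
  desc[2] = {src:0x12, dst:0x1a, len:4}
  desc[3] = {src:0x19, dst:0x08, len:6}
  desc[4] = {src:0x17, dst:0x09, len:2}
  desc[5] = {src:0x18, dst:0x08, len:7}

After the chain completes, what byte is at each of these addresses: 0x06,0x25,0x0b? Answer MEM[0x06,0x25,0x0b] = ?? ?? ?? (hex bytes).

MEM[0x06,0x25,0x0b] = 88 eb 23

D0: mem[0x0e..0x10] <- [a4 cd 5d]
D1: mem[0x00..0x06] <- [ff b9 45 6d 62 6c 88]
D2: mem[0x1a..0x1d] <- [a9 23 2a 6e]
D3: mem[0x08..0x0d] <- [86 a9 23 2a 6e 45]
D4: mem[0x09..0x0a] <- [cd 5d]
D5: mem[0x08..0x0e] <- [5d 86 a9 23 2a 6e 45]
query mem[0x06]=0x88, mem[0x25]=0xeb, mem[0x0b]=0x23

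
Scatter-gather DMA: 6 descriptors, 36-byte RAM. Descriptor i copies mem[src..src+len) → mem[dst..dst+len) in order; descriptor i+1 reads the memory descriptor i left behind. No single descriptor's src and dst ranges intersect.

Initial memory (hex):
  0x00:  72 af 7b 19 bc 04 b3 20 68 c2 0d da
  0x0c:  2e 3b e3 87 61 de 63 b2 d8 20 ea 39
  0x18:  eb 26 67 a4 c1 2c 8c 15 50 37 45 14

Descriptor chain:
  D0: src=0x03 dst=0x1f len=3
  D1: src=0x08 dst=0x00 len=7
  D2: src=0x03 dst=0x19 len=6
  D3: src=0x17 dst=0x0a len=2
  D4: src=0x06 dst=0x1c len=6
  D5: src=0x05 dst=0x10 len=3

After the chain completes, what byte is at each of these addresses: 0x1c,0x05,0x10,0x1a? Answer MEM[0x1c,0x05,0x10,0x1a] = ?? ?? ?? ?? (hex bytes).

MEM[0x1c,0x05,0x10,0x1a] = e3 3b 3b 2e

#0 dst[0x1f+3] := {0x19,0xbc,0x04}
#1 dst[0x00+7] := {0x68,0xc2,0x0d,0xda,0x2e,0x3b,0xe3}
#2 dst[0x19+6] := {0xda,0x2e,0x3b,0xe3,0x20,0x68}
#3 dst[0x0a+2] := {0x39,0xeb}
#4 dst[0x1c+6] := {0xe3,0x20,0x68,0xc2,0x39,0xeb}
#5 dst[0x10+3] := {0x3b,0xe3,0x20}
query mem[0x1c]=0xe3, mem[0x05]=0x3b, mem[0x10]=0x3b, mem[0x1a]=0x2e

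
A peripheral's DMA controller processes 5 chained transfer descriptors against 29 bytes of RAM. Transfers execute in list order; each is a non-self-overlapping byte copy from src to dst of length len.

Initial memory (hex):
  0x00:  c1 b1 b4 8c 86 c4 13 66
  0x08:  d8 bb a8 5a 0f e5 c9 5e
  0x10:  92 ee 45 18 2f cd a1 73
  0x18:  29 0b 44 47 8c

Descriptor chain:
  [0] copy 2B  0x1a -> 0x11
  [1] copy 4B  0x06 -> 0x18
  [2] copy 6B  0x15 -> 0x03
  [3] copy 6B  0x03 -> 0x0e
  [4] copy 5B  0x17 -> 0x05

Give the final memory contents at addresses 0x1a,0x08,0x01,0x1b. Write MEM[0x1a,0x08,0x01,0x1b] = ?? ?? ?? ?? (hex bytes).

MEM[0x1a,0x08,0x01,0x1b] = d8 d8 b1 bb

[0] 0x1a->0x11 len=2 : 44 47
[1] 0x06->0x18 len=4 : 13 66 d8 bb
[2] 0x15->0x03 len=6 : cd a1 73 13 66 d8
[3] 0x03->0x0e len=6 : cd a1 73 13 66 d8
[4] 0x17->0x05 len=5 : 73 13 66 d8 bb
query mem[0x1a]=0xd8, mem[0x08]=0xd8, mem[0x01]=0xb1, mem[0x1b]=0xbb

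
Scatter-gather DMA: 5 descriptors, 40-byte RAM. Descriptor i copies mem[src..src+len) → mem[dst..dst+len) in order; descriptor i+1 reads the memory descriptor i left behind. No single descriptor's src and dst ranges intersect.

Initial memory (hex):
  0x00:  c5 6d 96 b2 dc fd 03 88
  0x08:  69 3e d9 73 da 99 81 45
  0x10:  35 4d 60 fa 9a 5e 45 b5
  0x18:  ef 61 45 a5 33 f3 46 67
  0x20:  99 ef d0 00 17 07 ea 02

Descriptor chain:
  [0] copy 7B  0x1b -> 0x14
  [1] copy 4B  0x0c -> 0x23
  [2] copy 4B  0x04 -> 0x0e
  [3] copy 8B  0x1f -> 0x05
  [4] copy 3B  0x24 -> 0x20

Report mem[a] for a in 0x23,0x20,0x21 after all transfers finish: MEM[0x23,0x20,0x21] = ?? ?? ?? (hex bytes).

MEM[0x23,0x20,0x21] = da 99 81

  after D0: wrote 7B at 0x14 = a533f3466799ef
  after D1: wrote 4B at 0x23 = da998145
  after D2: wrote 4B at 0x0e = dcfd0388
  after D3: wrote 8B at 0x05 = 6799efd0da998145
  after D4: wrote 3B at 0x20 = 998145
query mem[0x23]=0xda, mem[0x20]=0x99, mem[0x21]=0x81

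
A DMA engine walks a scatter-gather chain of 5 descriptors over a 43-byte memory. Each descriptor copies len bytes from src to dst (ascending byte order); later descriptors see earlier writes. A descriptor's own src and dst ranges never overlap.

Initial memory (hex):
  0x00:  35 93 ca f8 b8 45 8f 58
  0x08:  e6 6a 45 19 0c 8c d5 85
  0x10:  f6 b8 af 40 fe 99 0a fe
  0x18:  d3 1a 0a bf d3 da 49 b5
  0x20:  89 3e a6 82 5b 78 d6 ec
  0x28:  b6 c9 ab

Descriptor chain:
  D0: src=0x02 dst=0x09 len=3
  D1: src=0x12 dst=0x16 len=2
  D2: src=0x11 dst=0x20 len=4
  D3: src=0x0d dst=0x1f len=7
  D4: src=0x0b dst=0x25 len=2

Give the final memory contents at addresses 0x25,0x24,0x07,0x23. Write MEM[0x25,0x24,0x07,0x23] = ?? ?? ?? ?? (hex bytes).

[0] 0x02->0x09 len=3 : ca f8 b8
[1] 0x12->0x16 len=2 : af 40
[2] 0x11->0x20 len=4 : b8 af 40 fe
[3] 0x0d->0x1f len=7 : 8c d5 85 f6 b8 af 40
[4] 0x0b->0x25 len=2 : b8 0c
query mem[0x25]=0xb8, mem[0x24]=0xaf, mem[0x07]=0x58, mem[0x23]=0xb8

MEM[0x25,0x24,0x07,0x23] = b8 af 58 b8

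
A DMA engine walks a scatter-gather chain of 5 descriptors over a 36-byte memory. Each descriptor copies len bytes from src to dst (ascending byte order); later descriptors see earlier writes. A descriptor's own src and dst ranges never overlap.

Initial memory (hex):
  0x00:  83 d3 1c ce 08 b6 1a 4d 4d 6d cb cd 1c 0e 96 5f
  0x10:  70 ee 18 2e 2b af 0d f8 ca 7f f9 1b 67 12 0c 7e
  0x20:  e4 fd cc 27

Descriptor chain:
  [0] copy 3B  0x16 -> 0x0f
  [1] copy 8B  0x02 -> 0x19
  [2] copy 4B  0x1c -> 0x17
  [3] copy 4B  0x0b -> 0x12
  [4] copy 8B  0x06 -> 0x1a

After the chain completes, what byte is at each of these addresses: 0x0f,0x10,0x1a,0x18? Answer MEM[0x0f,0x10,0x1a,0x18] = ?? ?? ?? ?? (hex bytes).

D0: mem[0x0f..0x11] <- [0d f8 ca]
D1: mem[0x19..0x20] <- [1c ce 08 b6 1a 4d 4d 6d]
D2: mem[0x17..0x1a] <- [b6 1a 4d 4d]
D3: mem[0x12..0x15] <- [cd 1c 0e 96]
D4: mem[0x1a..0x21] <- [1a 4d 4d 6d cb cd 1c 0e]
query mem[0x0f]=0x0d, mem[0x10]=0xf8, mem[0x1a]=0x1a, mem[0x18]=0x1a

MEM[0x0f,0x10,0x1a,0x18] = 0d f8 1a 1a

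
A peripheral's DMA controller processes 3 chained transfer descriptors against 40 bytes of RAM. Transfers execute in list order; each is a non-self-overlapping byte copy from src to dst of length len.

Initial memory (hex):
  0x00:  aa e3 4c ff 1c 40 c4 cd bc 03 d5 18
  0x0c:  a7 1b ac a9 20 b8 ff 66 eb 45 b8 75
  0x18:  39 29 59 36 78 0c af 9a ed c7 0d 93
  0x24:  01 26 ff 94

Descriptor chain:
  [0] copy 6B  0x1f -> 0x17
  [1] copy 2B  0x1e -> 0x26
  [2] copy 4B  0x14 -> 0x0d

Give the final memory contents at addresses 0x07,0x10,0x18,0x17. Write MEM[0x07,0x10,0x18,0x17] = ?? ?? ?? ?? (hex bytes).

MEM[0x07,0x10,0x18,0x17] = cd 9a ed 9a

D0: mem[0x17..0x1c] <- [9a ed c7 0d 93 01]
D1: mem[0x26..0x27] <- [af 9a]
D2: mem[0x0d..0x10] <- [eb 45 b8 9a]
query mem[0x07]=0xcd, mem[0x10]=0x9a, mem[0x18]=0xed, mem[0x17]=0x9a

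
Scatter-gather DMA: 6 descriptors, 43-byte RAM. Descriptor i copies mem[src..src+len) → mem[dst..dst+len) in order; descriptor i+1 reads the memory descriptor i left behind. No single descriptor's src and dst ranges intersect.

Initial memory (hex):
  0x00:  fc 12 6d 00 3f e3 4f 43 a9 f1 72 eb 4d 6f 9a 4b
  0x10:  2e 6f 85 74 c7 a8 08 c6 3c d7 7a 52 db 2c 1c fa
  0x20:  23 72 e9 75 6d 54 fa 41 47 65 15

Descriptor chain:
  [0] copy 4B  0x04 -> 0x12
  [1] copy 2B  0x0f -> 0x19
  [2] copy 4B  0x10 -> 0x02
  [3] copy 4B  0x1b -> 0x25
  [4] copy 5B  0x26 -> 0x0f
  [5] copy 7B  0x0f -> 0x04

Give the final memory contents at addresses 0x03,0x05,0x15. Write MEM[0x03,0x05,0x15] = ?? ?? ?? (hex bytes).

#0 dst[0x12+4] := {0x3f,0xe3,0x4f,0x43}
#1 dst[0x19+2] := {0x4b,0x2e}
#2 dst[0x02+4] := {0x2e,0x6f,0x3f,0xe3}
#3 dst[0x25+4] := {0x52,0xdb,0x2c,0x1c}
#4 dst[0x0f+5] := {0xdb,0x2c,0x1c,0x65,0x15}
#5 dst[0x04+7] := {0xdb,0x2c,0x1c,0x65,0x15,0x4f,0x43}
query mem[0x03]=0x6f, mem[0x05]=0x2c, mem[0x15]=0x43

MEM[0x03,0x05,0x15] = 6f 2c 43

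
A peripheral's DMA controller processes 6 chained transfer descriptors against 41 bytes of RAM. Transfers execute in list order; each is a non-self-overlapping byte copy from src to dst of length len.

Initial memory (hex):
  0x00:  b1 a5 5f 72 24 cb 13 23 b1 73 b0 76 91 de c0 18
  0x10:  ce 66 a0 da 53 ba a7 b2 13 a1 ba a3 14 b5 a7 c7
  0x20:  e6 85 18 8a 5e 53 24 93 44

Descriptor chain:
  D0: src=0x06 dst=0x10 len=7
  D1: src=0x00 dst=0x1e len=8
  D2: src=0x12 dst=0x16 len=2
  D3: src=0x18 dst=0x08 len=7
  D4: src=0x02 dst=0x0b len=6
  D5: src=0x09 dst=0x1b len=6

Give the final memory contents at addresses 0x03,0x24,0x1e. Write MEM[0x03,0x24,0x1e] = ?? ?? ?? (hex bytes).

MEM[0x03,0x24,0x1e] = 72 13 72

  after D0: wrote 7B at 0x10 = 1323b173b07691
  after D1: wrote 8B at 0x1e = b1a55f7224cb1323
  after D2: wrote 2B at 0x16 = b173
  after D3: wrote 7B at 0x08 = 13a1baa314b5b1
  after D4: wrote 6B at 0x0b = 5f7224cb1323
  after D5: wrote 6B at 0x1b = a1ba5f7224cb
query mem[0x03]=0x72, mem[0x24]=0x13, mem[0x1e]=0x72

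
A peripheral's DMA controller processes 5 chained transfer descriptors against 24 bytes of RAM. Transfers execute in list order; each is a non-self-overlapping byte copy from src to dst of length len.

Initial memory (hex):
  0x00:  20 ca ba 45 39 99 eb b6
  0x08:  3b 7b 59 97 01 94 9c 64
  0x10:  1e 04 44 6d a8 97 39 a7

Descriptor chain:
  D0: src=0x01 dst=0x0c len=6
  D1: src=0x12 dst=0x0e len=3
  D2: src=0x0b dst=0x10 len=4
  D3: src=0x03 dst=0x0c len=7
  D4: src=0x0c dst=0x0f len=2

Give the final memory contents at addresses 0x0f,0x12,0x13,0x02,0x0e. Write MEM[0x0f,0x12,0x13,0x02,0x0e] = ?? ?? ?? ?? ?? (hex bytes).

D0: mem[0x0c..0x11] <- [ca ba 45 39 99 eb]
D1: mem[0x0e..0x10] <- [44 6d a8]
D2: mem[0x10..0x13] <- [97 ca ba 44]
D3: mem[0x0c..0x12] <- [45 39 99 eb b6 3b 7b]
D4: mem[0x0f..0x10] <- [45 39]
query mem[0x0f]=0x45, mem[0x12]=0x7b, mem[0x13]=0x44, mem[0x02]=0xba, mem[0x0e]=0x99

MEM[0x0f,0x12,0x13,0x02,0x0e] = 45 7b 44 ba 99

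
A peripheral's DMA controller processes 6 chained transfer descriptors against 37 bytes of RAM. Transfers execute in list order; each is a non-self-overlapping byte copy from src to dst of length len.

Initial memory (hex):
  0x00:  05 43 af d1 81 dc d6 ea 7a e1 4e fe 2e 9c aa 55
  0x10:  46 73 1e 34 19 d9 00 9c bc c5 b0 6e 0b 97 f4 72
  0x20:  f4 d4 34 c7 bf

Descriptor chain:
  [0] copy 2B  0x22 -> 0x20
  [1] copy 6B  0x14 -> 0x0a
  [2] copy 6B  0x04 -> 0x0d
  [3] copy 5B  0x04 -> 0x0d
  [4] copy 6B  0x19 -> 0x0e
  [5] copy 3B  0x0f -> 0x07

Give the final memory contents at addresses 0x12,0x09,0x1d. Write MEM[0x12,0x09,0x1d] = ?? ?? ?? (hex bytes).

#0 dst[0x20+2] := {0x34,0xc7}
#1 dst[0x0a+6] := {0x19,0xd9,0x00,0x9c,0xbc,0xc5}
#2 dst[0x0d+6] := {0x81,0xdc,0xd6,0xea,0x7a,0xe1}
#3 dst[0x0d+5] := {0x81,0xdc,0xd6,0xea,0x7a}
#4 dst[0x0e+6] := {0xc5,0xb0,0x6e,0x0b,0x97,0xf4}
#5 dst[0x07+3] := {0xb0,0x6e,0x0b}
query mem[0x12]=0x97, mem[0x09]=0x0b, mem[0x1d]=0x97

MEM[0x12,0x09,0x1d] = 97 0b 97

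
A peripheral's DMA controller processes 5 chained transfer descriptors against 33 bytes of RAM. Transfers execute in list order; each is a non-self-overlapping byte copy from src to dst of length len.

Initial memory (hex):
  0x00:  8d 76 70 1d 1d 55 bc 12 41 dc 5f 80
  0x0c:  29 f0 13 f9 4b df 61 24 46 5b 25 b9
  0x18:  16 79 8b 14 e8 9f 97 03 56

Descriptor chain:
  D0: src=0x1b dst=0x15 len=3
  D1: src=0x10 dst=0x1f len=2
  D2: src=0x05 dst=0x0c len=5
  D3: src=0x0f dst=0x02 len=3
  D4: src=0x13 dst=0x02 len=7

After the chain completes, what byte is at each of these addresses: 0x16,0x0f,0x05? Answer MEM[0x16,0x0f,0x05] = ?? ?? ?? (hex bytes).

  after D0: wrote 3B at 0x15 = 14e89f
  after D1: wrote 2B at 0x1f = 4bdf
  after D2: wrote 5B at 0x0c = 55bc1241dc
  after D3: wrote 3B at 0x02 = 41dcdf
  after D4: wrote 7B at 0x02 = 244614e89f1679
query mem[0x16]=0xe8, mem[0x0f]=0x41, mem[0x05]=0xe8

MEM[0x16,0x0f,0x05] = e8 41 e8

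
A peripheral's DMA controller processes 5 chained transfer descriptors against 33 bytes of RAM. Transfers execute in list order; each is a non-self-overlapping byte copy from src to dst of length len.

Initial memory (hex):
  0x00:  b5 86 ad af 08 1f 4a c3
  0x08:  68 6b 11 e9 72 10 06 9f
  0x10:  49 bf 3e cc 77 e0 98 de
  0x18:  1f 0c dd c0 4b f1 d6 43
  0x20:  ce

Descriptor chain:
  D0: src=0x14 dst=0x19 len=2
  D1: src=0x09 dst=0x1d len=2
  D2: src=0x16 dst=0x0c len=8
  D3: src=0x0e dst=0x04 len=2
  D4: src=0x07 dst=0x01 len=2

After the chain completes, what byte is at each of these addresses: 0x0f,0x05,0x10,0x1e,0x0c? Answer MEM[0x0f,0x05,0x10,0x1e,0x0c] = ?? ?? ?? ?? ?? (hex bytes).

MEM[0x0f,0x05,0x10,0x1e,0x0c] = 77 77 e0 11 98

[0] 0x14->0x19 len=2 : 77 e0
[1] 0x09->0x1d len=2 : 6b 11
[2] 0x16->0x0c len=8 : 98 de 1f 77 e0 c0 4b 6b
[3] 0x0e->0x04 len=2 : 1f 77
[4] 0x07->0x01 len=2 : c3 68
query mem[0x0f]=0x77, mem[0x05]=0x77, mem[0x10]=0xe0, mem[0x1e]=0x11, mem[0x0c]=0x98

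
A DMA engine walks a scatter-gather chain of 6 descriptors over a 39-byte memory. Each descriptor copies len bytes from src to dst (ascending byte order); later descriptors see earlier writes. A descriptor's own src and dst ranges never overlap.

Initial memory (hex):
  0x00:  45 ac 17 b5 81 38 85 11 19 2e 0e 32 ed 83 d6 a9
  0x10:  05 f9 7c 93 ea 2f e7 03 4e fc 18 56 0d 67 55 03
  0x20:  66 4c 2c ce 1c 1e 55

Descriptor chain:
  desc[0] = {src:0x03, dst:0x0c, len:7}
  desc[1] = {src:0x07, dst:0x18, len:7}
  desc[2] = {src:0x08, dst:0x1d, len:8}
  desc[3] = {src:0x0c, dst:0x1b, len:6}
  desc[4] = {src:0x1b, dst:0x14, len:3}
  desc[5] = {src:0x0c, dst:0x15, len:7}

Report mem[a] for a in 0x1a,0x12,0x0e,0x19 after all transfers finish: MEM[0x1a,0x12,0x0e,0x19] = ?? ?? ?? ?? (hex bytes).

#0 dst[0x0c+7] := {0xb5,0x81,0x38,0x85,0x11,0x19,0x2e}
#1 dst[0x18+7] := {0x11,0x19,0x2e,0x0e,0x32,0xb5,0x81}
#2 dst[0x1d+8] := {0x19,0x2e,0x0e,0x32,0xb5,0x81,0x38,0x85}
#3 dst[0x1b+6] := {0xb5,0x81,0x38,0x85,0x11,0x19}
#4 dst[0x14+3] := {0xb5,0x81,0x38}
#5 dst[0x15+7] := {0xb5,0x81,0x38,0x85,0x11,0x19,0x2e}
query mem[0x1a]=0x19, mem[0x12]=0x2e, mem[0x0e]=0x38, mem[0x19]=0x11

MEM[0x1a,0x12,0x0e,0x19] = 19 2e 38 11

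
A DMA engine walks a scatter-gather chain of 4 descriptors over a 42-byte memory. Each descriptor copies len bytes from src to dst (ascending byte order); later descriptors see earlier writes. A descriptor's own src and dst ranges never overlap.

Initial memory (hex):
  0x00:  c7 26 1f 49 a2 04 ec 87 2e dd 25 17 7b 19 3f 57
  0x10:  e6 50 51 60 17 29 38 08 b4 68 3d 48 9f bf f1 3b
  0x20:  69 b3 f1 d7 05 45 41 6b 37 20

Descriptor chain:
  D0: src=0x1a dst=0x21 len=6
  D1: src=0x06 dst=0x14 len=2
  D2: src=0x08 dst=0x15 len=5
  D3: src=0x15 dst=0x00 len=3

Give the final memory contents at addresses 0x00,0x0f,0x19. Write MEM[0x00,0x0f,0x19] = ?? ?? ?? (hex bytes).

MEM[0x00,0x0f,0x19] = 2e 57 7b

  after D0: wrote 6B at 0x21 = 3d489fbff13b
  after D1: wrote 2B at 0x14 = ec87
  after D2: wrote 5B at 0x15 = 2edd25177b
  after D3: wrote 3B at 0x00 = 2edd25
query mem[0x00]=0x2e, mem[0x0f]=0x57, mem[0x19]=0x7b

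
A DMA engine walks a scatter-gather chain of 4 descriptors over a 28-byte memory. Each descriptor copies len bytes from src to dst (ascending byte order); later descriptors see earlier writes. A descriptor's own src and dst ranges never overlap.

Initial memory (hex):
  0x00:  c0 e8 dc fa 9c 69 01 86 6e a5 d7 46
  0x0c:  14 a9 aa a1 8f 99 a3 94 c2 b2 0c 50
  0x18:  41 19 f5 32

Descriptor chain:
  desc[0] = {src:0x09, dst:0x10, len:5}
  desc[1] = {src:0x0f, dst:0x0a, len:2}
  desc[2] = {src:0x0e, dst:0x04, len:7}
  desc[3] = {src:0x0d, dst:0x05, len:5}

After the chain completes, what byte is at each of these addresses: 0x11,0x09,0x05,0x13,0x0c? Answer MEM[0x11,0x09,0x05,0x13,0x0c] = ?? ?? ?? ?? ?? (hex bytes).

MEM[0x11,0x09,0x05,0x13,0x0c] = d7 d7 a9 14 14

#0 dst[0x10+5] := {0xa5,0xd7,0x46,0x14,0xa9}
#1 dst[0x0a+2] := {0xa1,0xa5}
#2 dst[0x04+7] := {0xaa,0xa1,0xa5,0xd7,0x46,0x14,0xa9}
#3 dst[0x05+5] := {0xa9,0xaa,0xa1,0xa5,0xd7}
query mem[0x11]=0xd7, mem[0x09]=0xd7, mem[0x05]=0xa9, mem[0x13]=0x14, mem[0x0c]=0x14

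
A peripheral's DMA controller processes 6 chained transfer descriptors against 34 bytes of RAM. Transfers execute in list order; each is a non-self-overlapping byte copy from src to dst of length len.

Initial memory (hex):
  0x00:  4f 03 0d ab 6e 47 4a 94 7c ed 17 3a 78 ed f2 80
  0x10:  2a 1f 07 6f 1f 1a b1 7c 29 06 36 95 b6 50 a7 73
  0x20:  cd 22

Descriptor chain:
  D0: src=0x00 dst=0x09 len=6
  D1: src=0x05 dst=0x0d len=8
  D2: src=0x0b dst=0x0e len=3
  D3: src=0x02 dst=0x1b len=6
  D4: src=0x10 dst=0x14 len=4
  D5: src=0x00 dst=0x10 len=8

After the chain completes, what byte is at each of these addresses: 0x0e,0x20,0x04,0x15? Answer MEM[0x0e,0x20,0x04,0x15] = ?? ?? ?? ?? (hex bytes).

MEM[0x0e,0x20,0x04,0x15] = 0d 94 6e 47

#0 dst[0x09+6] := {0x4f,0x03,0x0d,0xab,0x6e,0x47}
#1 dst[0x0d+8] := {0x47,0x4a,0x94,0x7c,0x4f,0x03,0x0d,0xab}
#2 dst[0x0e+3] := {0x0d,0xab,0x47}
#3 dst[0x1b+6] := {0x0d,0xab,0x6e,0x47,0x4a,0x94}
#4 dst[0x14+4] := {0x47,0x4f,0x03,0x0d}
#5 dst[0x10+8] := {0x4f,0x03,0x0d,0xab,0x6e,0x47,0x4a,0x94}
query mem[0x0e]=0x0d, mem[0x20]=0x94, mem[0x04]=0x6e, mem[0x15]=0x47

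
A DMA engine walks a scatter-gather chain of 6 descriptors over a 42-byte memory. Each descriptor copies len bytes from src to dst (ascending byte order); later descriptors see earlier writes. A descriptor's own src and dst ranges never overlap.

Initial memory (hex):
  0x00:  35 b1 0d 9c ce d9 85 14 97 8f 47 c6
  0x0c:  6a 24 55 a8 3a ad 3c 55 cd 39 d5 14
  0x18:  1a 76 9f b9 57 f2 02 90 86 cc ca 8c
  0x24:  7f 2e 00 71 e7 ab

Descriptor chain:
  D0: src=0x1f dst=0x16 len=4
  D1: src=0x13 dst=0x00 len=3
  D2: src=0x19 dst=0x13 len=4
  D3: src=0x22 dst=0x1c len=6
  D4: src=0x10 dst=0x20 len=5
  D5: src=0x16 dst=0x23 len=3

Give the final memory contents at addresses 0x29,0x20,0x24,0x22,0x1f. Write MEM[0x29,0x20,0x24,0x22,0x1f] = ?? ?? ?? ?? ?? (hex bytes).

MEM[0x29,0x20,0x24,0x22,0x1f] = ab 3a 86 3c 2e

D0: mem[0x16..0x19] <- [90 86 cc ca]
D1: mem[0x00..0x02] <- [55 cd 39]
D2: mem[0x13..0x16] <- [ca 9f b9 57]
D3: mem[0x1c..0x21] <- [ca 8c 7f 2e 00 71]
D4: mem[0x20..0x24] <- [3a ad 3c ca 9f]
D5: mem[0x23..0x25] <- [57 86 cc]
query mem[0x29]=0xab, mem[0x20]=0x3a, mem[0x24]=0x86, mem[0x22]=0x3c, mem[0x1f]=0x2e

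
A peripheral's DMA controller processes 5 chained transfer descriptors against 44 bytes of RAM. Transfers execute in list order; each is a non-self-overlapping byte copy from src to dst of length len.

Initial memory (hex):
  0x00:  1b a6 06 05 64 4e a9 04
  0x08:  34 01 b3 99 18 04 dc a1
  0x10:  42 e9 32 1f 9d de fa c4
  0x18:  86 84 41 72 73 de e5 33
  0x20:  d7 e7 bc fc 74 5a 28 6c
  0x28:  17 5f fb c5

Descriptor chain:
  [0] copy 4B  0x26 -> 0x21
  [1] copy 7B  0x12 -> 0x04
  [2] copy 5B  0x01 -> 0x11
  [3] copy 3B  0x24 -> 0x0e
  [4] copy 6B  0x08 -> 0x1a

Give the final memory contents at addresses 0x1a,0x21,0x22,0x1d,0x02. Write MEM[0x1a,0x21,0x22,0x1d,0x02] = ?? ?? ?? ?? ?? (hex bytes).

MEM[0x1a,0x21,0x22,0x1d,0x02] = fa 28 6c 99 06

[0] 0x26->0x21 len=4 : 28 6c 17 5f
[1] 0x12->0x04 len=7 : 32 1f 9d de fa c4 86
[2] 0x01->0x11 len=5 : a6 06 05 32 1f
[3] 0x24->0x0e len=3 : 5f 5a 28
[4] 0x08->0x1a len=6 : fa c4 86 99 18 04
query mem[0x1a]=0xfa, mem[0x21]=0x28, mem[0x22]=0x6c, mem[0x1d]=0x99, mem[0x02]=0x06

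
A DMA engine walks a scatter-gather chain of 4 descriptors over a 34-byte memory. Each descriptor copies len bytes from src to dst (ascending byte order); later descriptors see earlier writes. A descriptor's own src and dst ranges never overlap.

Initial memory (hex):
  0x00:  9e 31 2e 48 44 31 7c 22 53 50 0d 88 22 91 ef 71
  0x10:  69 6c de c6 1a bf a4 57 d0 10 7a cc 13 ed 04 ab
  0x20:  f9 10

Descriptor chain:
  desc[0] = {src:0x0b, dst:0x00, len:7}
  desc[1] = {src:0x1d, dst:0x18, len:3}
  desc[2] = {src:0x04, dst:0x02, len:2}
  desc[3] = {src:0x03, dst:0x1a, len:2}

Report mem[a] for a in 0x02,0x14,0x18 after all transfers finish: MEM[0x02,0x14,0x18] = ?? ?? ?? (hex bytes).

[0] 0x0b->0x00 len=7 : 88 22 91 ef 71 69 6c
[1] 0x1d->0x18 len=3 : ed 04 ab
[2] 0x04->0x02 len=2 : 71 69
[3] 0x03->0x1a len=2 : 69 71
query mem[0x02]=0x71, mem[0x14]=0x1a, mem[0x18]=0xed

MEM[0x02,0x14,0x18] = 71 1a ed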